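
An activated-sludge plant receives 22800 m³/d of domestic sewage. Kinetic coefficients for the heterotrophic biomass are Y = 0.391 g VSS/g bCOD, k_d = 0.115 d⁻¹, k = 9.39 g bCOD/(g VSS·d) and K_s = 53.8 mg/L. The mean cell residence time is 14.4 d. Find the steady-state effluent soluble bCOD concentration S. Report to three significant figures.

S ≈ 2.85 mg/L

Effluent substrate depends only on kinetics and SRT: S = K_s(1 + k_d θ_c) / [θ_c(Yk − k_d) − 1] = 53.8 × (1 + 0.115 × 14.4) / [14.4 × (0.391 × 9.39 − 0.115) − 1] = 142.9 / 50.21 = 2.846 mg/L.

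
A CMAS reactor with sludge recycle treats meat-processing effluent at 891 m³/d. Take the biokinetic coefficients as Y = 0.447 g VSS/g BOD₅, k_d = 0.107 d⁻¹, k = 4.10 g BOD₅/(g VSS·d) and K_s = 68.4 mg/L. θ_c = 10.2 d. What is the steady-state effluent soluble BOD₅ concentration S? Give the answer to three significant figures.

For a completely mixed reactor with recycle the Lawrence–McCarty relation gives S = K_s·(1 + k_d·θ_c) / [θ_c·(Y·k − k_d) − 1] = 68.4 × (1 + 0.107 × 10.2) / [10.2 × (0.447 × 4.10 − 0.107) − 1] = 143.1 / 16.60 = 8.616 mg/L.

S ≈ 8.62 mg/L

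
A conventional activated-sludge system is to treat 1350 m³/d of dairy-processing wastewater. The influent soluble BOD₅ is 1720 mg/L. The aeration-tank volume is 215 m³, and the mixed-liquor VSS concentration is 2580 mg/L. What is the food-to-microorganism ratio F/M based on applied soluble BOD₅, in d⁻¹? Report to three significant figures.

F/M ≈ 4.19 d⁻¹

Food-to-microorganism ratio F/M = Q S₀ / (V X) = 1350 × 1720 / (215.0 × 2580) = 4.186 d⁻¹.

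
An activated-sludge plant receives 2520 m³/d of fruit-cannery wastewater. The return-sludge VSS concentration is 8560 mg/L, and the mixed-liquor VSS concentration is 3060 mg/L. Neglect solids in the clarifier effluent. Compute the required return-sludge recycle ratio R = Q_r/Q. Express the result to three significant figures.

R ≈ 0.556

R = Q_r/Q = X/(X_r − X) = 3060 / (8560 − 3060) = 0.5564.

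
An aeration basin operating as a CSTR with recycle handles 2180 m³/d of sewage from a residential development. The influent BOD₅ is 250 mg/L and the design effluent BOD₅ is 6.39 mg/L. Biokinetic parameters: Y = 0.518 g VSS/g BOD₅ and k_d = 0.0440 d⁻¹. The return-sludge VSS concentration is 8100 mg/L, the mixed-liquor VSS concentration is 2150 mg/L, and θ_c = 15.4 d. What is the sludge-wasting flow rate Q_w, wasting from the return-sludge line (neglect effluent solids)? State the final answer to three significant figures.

From the SRT design equation V = Y Q (S₀−S) θ_c / [X (1 + k_d θ_c)] = 0.518 × 2180 × (250 − 6.39) × 15.4 / [2150 × (1 + 0.0440 × 15.4)] = 4.24×10^6 / 3607 = 1175 m³.
Q_w = (V·X)/(θ_c X_r) = 1175 × 2150 / (15.4 × 8100) = 20.24 m³/d.

Q_w ≈ 20.2 m³/d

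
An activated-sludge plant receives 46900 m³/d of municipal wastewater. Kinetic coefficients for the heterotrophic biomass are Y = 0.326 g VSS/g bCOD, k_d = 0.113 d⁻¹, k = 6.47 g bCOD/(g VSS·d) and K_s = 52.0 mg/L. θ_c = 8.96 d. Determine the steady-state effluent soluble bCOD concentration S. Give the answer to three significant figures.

From the Monod/SRT balance for a CMAS, S = K_s·(1+k_d θ_c)/[θ_c·(Y k − k_d) − 1] = 52.0 × (1 + 0.113 × 8.96) / [8.96 × (0.326 × 6.47 − 0.113) − 1] = 104.6 / 16.89 = 6.197 mg/L.

S ≈ 6.20 mg/L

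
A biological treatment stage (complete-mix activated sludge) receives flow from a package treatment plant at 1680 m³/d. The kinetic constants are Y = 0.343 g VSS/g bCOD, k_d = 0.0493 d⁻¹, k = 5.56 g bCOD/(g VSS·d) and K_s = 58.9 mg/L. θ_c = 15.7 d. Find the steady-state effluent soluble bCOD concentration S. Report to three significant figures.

S ≈ 3.71 mg/L

Effluent substrate depends only on kinetics and SRT: S = K_s(1 + k_d θ_c) / [θ_c(Yk − k_d) − 1] = 58.9 × (1 + 0.0493 × 15.7) / [15.7 × (0.343 × 5.56 − 0.0493) − 1] = 104.5 / 28.17 = 3.710 mg/L.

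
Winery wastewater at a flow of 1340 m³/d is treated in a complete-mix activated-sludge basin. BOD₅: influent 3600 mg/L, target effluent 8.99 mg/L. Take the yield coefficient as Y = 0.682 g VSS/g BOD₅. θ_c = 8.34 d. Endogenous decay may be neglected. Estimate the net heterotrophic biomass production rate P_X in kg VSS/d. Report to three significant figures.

No decay correction is needed, so Y_obs = Y = 0.682.
Q·(S₀ − S) = 1340 × (3600 − 8.99) × 10⁻³ = 4812 kg/d removed.
Biomass produced: P_X = Y_obs·Q·ΔS = 0.6820 × 4812 ≈ 3282 kg VSS/d.

P_X ≈ 3280 kg VSS/d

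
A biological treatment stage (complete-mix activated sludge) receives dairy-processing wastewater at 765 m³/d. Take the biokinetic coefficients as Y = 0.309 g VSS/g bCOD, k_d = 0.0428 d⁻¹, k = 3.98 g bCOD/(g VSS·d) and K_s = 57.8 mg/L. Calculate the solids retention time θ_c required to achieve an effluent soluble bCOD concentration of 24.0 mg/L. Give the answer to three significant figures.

θ_c ≈ 3.14 d

From 1/θ_c = Y·k·S/(K_s + S) − k_d: Y·k·S/(K_s+S) = 0.309 × 3.98 × 24.0 / (57.8 + 24.0) = 0.3608 d⁻¹.
Then 1/θ_c = μ − k_d = 0.3608 − 0.0428 = 0.3180 d⁻¹, giving θ_c = 3.144 d.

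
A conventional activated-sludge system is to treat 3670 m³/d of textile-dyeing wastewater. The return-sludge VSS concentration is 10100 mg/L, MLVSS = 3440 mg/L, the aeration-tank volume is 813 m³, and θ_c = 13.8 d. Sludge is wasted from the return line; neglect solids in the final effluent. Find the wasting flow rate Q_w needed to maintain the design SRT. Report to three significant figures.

θ_c = V·X/(Q_w·X_r) when wasting from the recycle, so Q_w = V·X/(θ_c·X_r) = 813.0 × 3440 / (13.8 × 10100) = 20.07 m³/d.

Q_w ≈ 20.1 m³/d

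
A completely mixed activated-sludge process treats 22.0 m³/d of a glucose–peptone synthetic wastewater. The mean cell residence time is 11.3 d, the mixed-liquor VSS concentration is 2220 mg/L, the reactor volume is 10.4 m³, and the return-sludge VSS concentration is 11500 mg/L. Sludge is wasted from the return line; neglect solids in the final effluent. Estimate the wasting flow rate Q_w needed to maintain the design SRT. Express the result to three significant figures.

Q_w = (V·X)/(θ_c X_r) = 10.40 × 2220 / (11.3 × 11500) = 0.1777 m³/d.

Q_w ≈ 0.178 m³/d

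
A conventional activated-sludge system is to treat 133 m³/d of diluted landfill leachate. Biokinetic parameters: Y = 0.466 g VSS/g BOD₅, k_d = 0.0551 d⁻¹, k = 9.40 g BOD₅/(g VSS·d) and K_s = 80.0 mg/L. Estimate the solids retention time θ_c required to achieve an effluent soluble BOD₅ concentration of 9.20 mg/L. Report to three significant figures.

From 1/θ_c = Y·k·S/(K_s + S) − k_d: Y·k·S/(K_s+S) = 0.466 × 9.40 × 9.20 / (80.0 + 9.20) = 0.4518 d⁻¹.
Then 1/θ_c = μ − k_d = 0.4518 − 0.0551 = 0.3967 d⁻¹, giving θ_c = 2.521 d.

θ_c ≈ 2.52 d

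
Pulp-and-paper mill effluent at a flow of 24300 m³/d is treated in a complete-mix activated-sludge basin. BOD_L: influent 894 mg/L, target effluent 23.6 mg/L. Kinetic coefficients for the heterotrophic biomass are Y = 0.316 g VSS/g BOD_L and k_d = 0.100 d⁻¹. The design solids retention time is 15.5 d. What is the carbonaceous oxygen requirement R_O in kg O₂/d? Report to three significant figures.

R_O ≈ 17400 kg O₂/d

Correct the yield for decay: Y_obs = Y/(1 + k_d θ_c) = 0.316 / (1 + 0.100 × 15.5) = 0.316 / 2.550 = 0.1239.
Q·(S₀ − S) = 24300 × (894 − 23.6) × 10⁻³ = 21151 kg/d removed.
Biomass synthesised: P_X = Y_obs × 21151 = 2621 kg VSS/d.
R_O = Q·(S₀ − S) − 1.42·P_X = 21151 − 1.42 × 2621 = 17429 kg O₂/d.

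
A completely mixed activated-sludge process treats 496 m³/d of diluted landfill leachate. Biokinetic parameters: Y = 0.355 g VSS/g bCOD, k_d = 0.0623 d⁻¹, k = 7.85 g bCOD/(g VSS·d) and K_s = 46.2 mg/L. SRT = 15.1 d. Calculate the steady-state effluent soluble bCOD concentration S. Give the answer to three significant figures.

From the Monod/SRT balance for a CMAS, S = K_s·(1+k_d θ_c)/[θ_c·(Y k − k_d) − 1] = 46.2 × (1 + 0.0623 × 15.1) / [15.1 × (0.355 × 7.85 − 0.0623) − 1] = 89.66 / 40.14 = 2.234 mg/L.

S ≈ 2.23 mg/L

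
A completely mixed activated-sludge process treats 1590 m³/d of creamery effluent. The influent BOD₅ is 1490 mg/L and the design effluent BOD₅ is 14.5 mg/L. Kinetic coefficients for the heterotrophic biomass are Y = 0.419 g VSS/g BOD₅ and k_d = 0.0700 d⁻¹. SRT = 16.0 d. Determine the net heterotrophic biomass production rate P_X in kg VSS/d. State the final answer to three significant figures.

P_X ≈ 464 kg VSS/d

The observed yield is Y_obs = Y/(1 + k_d·θ_c) = 0.419 / (1 + 0.0700 × 16.0) = 0.419 / 2.120 = 0.1976 g VSS per g BOD₅ removed.
Substrate removed = Q·(S₀ − S) = 1590 m³/d × (1490 − 14.5) g/m³ = 2.35×10^6 g/d = 2346 kg/d.
Biomass produced: P_X = Y_obs·Q·ΔS = 0.1976 × 2346 ≈ 463.7 kg VSS/d.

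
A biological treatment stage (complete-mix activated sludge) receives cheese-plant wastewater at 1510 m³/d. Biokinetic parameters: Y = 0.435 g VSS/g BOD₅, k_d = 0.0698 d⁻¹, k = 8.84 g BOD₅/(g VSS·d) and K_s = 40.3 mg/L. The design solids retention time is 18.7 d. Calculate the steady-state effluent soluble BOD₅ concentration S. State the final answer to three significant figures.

S ≈ 1.33 mg/L

For a completely mixed reactor with recycle the Lawrence–McCarty relation gives S = K_s·(1 + k_d·θ_c) / [θ_c·(Y·k − k_d) − 1] = 40.3 × (1 + 0.0698 × 18.7) / [18.7 × (0.435 × 8.84 − 0.0698) − 1] = 92.90 / 69.60 = 1.335 mg/L.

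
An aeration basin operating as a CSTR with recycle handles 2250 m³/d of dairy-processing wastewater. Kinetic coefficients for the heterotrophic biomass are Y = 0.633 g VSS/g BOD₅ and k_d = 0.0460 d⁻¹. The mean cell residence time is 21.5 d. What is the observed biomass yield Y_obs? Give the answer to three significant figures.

Y_obs ≈ 0.318 g VSS/g BOD₅

Correct the yield for decay: Y_obs = Y/(1 + k_d θ_c) = 0.633 / (1 + 0.0460 × 21.5) = 0.633 / 1.989 = 0.3183.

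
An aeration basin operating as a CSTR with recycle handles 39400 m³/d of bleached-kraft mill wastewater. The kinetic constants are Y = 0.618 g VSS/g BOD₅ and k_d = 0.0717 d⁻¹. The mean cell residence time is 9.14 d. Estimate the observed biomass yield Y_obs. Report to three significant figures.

Y_obs ≈ 0.373 g VSS/g BOD₅

Observed yield with endogenous decay: Y_obs = Y / (1 + k_d·θ_c) = 0.618 / (1 + 0.0717 × 9.14) = 0.618 / 1.655 = 0.3733 g VSS/g BOD₅.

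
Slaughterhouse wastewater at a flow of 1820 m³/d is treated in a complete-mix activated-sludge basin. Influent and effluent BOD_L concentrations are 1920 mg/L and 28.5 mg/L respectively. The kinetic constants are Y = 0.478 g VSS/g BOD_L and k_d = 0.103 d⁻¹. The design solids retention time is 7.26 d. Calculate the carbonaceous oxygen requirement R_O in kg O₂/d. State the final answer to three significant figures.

R_O ≈ 2110 kg O₂/d

Correct the yield for decay: Y_obs = Y/(1 + k_d θ_c) = 0.478 / (1 + 0.103 × 7.26) = 0.478 / 1.748 = 0.2735.
Q·(S₀ − S) = 1820 × (1920 − 28.5) × 10⁻³ = 3443 kg/d removed.
Net sludge production P_X = 0.2735 × 3443 = 941.5 kg VSS/d.
Carbonaceous O₂ demand = substrate oxidised − cell-mass equivalent = 3443 − 1.42 × 941.5 = 2106 kg O₂/d.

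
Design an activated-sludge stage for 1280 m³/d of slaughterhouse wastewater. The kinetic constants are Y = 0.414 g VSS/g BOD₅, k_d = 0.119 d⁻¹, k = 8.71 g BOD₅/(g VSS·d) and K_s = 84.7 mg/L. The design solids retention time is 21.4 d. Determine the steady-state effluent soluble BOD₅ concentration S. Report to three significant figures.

S ≈ 4.08 mg/L

Effluent substrate depends only on kinetics and SRT: S = K_s(1 + k_d θ_c) / [θ_c(Yk − k_d) − 1] = 84.7 × (1 + 0.119 × 21.4) / [21.4 × (0.414 × 8.71 − 0.119) − 1] = 300.4 / 73.62 = 4.080 mg/L.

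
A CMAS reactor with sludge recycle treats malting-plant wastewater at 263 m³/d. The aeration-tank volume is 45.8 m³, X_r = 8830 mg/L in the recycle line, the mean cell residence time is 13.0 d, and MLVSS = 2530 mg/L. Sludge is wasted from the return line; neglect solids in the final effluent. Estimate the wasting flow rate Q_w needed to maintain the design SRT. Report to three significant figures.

θ_c = V·X/(Q_w·X_r) when wasting from the recycle, so Q_w = V·X/(θ_c·X_r) = 45.80 × 2530 / (13.0 × 8830) = 1.009 m³/d.

Q_w ≈ 1.01 m³/d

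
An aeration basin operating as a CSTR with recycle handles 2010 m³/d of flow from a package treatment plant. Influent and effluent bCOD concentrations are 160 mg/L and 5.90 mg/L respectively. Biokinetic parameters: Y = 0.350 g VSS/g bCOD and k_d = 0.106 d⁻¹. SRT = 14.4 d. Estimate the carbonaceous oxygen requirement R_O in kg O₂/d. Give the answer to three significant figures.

R_O ≈ 249 kg O₂/d

Correct the yield for decay: Y_obs = Y/(1 + k_d θ_c) = 0.350 / (1 + 0.106 × 14.4) = 0.350 / 2.526 = 0.1385.
Q·(S₀ − S) = 2010 × (160 − 5.90) × 10⁻³ = 309.7 kg/d removed.
Net sludge production P_X = 0.1385 × 309.7 = 42.91 kg VSS/d.
R_O = Q·ΔS − 1.42 P_X = 309.7 − 60.93 = 248.8 kg O₂/d.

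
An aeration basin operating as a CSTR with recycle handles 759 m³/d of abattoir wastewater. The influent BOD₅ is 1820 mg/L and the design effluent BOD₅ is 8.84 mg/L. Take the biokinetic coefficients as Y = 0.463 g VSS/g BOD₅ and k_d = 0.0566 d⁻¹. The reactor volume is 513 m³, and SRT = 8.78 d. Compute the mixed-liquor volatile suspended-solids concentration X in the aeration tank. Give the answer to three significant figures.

X ≈ 7280 mg/L

X = Y·Q·ΔS·θ_c / [V·(1 + k_d θ_c)] = 0.463 × 759 × (1820 − 8.84) × 8.78 / [513 × (1 + 0.0566 × 8.78)] = 7277 mg/L.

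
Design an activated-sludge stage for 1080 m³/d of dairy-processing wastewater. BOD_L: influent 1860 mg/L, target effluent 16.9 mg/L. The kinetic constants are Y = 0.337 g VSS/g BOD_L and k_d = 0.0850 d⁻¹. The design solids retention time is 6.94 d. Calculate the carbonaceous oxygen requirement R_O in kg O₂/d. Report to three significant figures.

R_O ≈ 1390 kg O₂/d

Observed yield with endogenous decay: Y_obs = Y / (1 + k_d·θ_c) = 0.337 / (1 + 0.0850 × 6.94) = 0.337 / 1.590 = 0.2120 g VSS/g BOD_L.
Substrate removed = Q·(S₀ − S) = 1080 m³/d × (1860 − 16.9) g/m³ = 1.99×10^6 g/d = 1991 kg/d.
P_X = Y_obs·Q·(S₀ − S) = 0.2120 × 1991 = 421.9 kg VSS/d.
R_O = Q·ΔS − 1.42 P_X = 1991 − 599.1 = 1391 kg O₂/d.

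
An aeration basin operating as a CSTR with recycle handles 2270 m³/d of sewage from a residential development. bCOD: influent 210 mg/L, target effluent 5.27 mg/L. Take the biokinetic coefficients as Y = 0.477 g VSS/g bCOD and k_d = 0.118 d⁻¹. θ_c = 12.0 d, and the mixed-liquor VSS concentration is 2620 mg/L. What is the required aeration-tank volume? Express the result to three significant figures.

Steady-state biomass mass balance: V·X·(1 + k_d·θ_c) = Y·Q·(S₀ − S)·θ_c, so V = 0.477 × 2270 × (210 − 5.27) × 12.0 / [2620 × (1 + 0.118 × 12.0)] = 2.66×10^6 / 6330 = 420.3 m³.

V ≈ 420 m³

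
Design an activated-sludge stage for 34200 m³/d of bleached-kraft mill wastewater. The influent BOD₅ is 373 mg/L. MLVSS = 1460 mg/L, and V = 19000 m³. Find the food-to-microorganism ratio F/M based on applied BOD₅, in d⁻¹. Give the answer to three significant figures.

F/M ≈ 0.460 d⁻¹

F/M = Q·S₀ / (V·X) = 34200 × 373 / (19000 × 1460) = 0.4599 g BOD₅·(g VSS·d)⁻¹.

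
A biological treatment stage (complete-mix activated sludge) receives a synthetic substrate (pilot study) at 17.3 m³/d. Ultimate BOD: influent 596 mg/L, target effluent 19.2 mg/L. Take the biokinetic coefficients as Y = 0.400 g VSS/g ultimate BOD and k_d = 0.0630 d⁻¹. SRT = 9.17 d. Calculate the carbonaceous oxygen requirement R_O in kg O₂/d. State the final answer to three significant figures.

Observed yield with endogenous decay: Y_obs = Y / (1 + k_d·θ_c) = 0.400 / (1 + 0.0630 × 9.17) = 0.400 / 1.578 = 0.2535 g VSS/g ultimate BOD.
Mass of ultimate BOD removed per day: Q(S₀ − S) = 17.3 × 576.8 g/m³ = 9.979 kg/d.
P_X = Y_obs·Q·(S₀ − S) = 0.2535 × 9.979 = 2.530 kg VSS/d.
Carbonaceous O₂ demand = substrate oxidised − cell-mass equivalent = 9.979 − 1.42 × 2.530 = 6.386 kg O₂/d.

R_O ≈ 6.39 kg O₂/d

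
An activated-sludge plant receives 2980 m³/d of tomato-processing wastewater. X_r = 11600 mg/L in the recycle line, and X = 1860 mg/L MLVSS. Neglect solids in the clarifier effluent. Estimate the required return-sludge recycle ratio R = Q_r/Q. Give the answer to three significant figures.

Solids balance on the clarifier gives (1+R)X = R·X_r, so R = X/(X_r − X) = 1860 / (11600 − 1860) = 0.1910.

R ≈ 0.191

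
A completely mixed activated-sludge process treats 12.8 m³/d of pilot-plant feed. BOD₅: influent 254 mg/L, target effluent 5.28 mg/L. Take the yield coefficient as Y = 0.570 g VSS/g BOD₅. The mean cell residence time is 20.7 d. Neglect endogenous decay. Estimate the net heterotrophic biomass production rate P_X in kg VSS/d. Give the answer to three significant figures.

P_X ≈ 1.81 kg VSS/d

Since k_d ≈ 0, Y_obs = Y = 0.570 g VSS/g BOD₅.
Mass of BOD₅ removed per day: Q(S₀ − S) = 12.8 × 248.7 g/m³ = 3.184 kg/d.
Net biomass production P_X = Y_obs × Q·(S₀ − S) = 0.5700 × 3.184 = 1.815 kg VSS/d.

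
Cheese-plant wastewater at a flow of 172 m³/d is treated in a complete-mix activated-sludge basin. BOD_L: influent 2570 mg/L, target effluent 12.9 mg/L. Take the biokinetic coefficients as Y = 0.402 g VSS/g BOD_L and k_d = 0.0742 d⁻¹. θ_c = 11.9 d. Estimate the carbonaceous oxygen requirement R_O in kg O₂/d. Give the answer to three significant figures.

Correct the yield for decay: Y_obs = Y/(1 + k_d θ_c) = 0.402 / (1 + 0.0742 × 11.9) = 0.402 / 1.883 = 0.2135.
Q·(S₀ − S) = 172 × (2570 − 12.9) × 10⁻³ = 439.8 kg/d removed.
Net sludge production P_X = 0.2135 × 439.8 = 93.90 kg VSS/d.
R_O = Q·(S₀ − S) − 1.42·P_X = 439.8 − 1.42 × 93.90 = 306.5 kg O₂/d.

R_O ≈ 306 kg O₂/d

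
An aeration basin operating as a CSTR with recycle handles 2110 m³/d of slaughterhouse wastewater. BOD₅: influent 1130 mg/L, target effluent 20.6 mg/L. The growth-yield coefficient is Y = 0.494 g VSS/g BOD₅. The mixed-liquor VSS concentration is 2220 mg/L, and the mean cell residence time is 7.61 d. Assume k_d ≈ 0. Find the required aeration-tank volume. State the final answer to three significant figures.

V ≈ 3960 m³

With k_d = 0 the design equation reduces to V = Y Q (S₀−S) θ_c / X = 0.494 × 2110 × (1130 − 20.6) × 7.61 / 2220 = 3964 m³.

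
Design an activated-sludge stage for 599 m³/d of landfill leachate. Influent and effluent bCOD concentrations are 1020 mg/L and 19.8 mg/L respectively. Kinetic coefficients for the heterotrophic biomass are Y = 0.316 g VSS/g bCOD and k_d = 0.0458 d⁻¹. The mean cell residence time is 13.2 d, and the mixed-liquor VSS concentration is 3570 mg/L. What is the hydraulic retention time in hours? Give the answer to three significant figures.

Steady-state biomass mass balance: V·X·(1 + k_d·θ_c) = Y·Q·(S₀ − S)·θ_c, so V = 0.316 × 599 × (1020 − 19.8) × 13.2 / [3570 × (1 + 0.0458 × 13.2)] = 2.5×10^6 / 5728 = 436.3 m³.
τ = V/Q = 436.3/599 = 0.7283 d, or 17.48 h.

τ ≈ 17.5 h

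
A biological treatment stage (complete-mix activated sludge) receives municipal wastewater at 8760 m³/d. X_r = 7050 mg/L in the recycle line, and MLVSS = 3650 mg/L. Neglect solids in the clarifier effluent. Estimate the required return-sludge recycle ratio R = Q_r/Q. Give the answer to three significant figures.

R ≈ 1.07

R = Q_r/Q = X/(X_r − X) = 3650 / (7050 − 3650) = 1.074.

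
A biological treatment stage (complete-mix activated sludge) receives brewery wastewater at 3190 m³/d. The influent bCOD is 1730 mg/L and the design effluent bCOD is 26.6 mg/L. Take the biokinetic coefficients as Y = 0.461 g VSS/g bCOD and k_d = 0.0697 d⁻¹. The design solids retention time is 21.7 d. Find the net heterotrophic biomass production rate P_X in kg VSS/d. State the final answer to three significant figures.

The observed yield is Y_obs = Y/(1 + k_d·θ_c) = 0.461 / (1 + 0.0697 × 21.7) = 0.461 / 2.512 = 0.1835 g VSS per g bCOD removed.
Substrate removed = Q·(S₀ − S) = 3190 m³/d × (1730 − 26.6) g/m³ = 5.43×10^6 g/d = 5434 kg/d.
Net biomass production P_X = Y_obs × Q·(S₀ − S) = 0.1835 × 5434 = 997.0 kg VSS/d.

P_X ≈ 997 kg VSS/d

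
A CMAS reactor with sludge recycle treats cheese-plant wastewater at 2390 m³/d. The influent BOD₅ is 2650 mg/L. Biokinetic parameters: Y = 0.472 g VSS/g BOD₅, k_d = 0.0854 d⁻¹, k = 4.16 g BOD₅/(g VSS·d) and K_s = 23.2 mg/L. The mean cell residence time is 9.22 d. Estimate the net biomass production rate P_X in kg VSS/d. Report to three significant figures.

For a completely mixed reactor with recycle the Lawrence–McCarty relation gives S = K_s·(1 + k_d·θ_c) / [θ_c·(Y·k − k_d) − 1] = 23.2 × (1 + 0.0854 × 9.22) / [9.22 × (0.472 × 4.16 − 0.0854) − 1] = 41.47 / 16.32 = 2.541 mg/L.
Observed yield with endogenous decay: Y_obs = Y / (1 + k_d·θ_c) = 0.472 / (1 + 0.0854 × 9.22) = 0.472 / 1.787 = 0.2641 g VSS/g BOD₅.
Q·(S₀ − S) = 2390 × (2650 − 2.54) × 10⁻³ = 6327 kg/d removed.
Biomass produced: P_X = Y_obs·Q·ΔS = 0.2641 × 6327 ≈ 1671 kg VSS/d.

P_X ≈ 1670 kg VSS/d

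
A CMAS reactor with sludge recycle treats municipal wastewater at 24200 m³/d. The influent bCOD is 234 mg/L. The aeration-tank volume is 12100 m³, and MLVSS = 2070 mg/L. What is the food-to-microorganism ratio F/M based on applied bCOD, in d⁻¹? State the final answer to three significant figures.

F/M = applied load / biomass = Q·S₀/(V·X) = 24200 × 234 / (12100 × 2070) = 0.2261 d⁻¹.

F/M ≈ 0.226 d⁻¹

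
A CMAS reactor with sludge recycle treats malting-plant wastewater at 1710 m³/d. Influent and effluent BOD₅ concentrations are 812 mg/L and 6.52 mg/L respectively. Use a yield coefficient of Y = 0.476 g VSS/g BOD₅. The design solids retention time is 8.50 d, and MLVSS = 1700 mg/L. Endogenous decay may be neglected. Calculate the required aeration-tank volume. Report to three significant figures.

With k_d = 0 the design equation reduces to V = Y Q (S₀−S) θ_c / X = 0.476 × 1710 × (812 − 6.52) × 8.50 / 1700 = 3278 m³.

V ≈ 3280 m³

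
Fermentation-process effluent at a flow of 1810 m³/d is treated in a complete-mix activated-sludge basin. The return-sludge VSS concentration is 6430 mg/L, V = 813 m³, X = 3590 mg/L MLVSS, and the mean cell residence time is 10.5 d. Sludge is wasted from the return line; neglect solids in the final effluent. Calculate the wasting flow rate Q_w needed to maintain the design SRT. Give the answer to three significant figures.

Q_w ≈ 43.2 m³/d

θ_c = V·X/(Q_w·X_r) when wasting from the recycle, so Q_w = V·X/(θ_c·X_r) = 813.0 × 3590 / (10.5 × 6430) = 43.23 m³/d.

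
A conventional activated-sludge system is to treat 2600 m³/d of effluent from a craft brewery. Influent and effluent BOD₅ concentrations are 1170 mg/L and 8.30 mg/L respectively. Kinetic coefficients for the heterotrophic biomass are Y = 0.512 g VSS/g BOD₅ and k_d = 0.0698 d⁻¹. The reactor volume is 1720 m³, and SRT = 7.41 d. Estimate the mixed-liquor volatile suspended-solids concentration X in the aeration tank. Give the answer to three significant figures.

From V·X·(1 + k_d·θ_c) = Y·Q·(S₀ − S)·θ_c: X = 0.512 × 2600 × (1170 − 8.30) × 7.41 / [1720 × (1 + 0.0698 × 7.41)] = 4391 mg/L.

X ≈ 4390 mg/L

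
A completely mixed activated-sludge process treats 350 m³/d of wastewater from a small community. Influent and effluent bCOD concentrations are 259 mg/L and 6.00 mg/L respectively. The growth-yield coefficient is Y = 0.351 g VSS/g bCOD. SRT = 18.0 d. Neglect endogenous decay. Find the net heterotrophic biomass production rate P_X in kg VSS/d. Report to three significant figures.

With endogenous decay neglected, the observed yield equals the true yield: Y_obs = Y = 0.351 g VSS/g bCOD.
Q·(S₀ − S) = 350 × (259 − 6.00) × 10⁻³ = 88.55 kg/d removed.
Net biomass production P_X = Y_obs × Q·(S₀ − S) = 0.3510 × 88.55 = 31.08 kg VSS/d.

P_X ≈ 31.1 kg VSS/d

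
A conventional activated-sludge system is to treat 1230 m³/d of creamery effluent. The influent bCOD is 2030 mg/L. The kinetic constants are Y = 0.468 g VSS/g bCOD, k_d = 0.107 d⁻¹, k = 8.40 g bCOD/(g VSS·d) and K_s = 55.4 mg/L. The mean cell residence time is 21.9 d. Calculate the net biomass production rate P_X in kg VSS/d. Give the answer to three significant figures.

P_X ≈ 349 kg VSS/d

From the Monod/SRT balance for a CMAS, S = K_s·(1+k_d θ_c)/[θ_c·(Y k − k_d) − 1] = 55.4 × (1 + 0.107 × 21.9) / [21.9 × (0.468 × 8.40 − 0.107) − 1] = 185.2 / 82.75 = 2.238 mg/L.
Observed yield with endogenous decay: Y_obs = Y / (1 + k_d·θ_c) = 0.468 / (1 + 0.107 × 21.9) = 0.468 / 3.343 = 0.1400 g VSS/g bCOD.
Q·(S₀ − S) = 1230 × (2030 − 2.24) × 10⁻³ = 2494 kg/d removed.
Net biomass production P_X = Y_obs × Q·(S₀ − S) = 0.1400 × 2494 = 349.1 kg VSS/d.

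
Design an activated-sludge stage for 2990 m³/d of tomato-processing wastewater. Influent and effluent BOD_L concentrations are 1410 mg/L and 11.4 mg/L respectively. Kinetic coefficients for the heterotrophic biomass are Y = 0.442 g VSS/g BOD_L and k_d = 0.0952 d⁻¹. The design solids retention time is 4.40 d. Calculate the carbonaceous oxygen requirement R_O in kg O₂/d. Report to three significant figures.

Y_obs = Y / (1 + k_d θ_c) = 0.442 / (1 + 0.0952 × 4.40) = 0.442 / 1.419 = 0.3115.
Q·(S₀ − S) = 2990 × (1410 − 11.4) × 10⁻³ = 4182 kg/d removed.
Biomass synthesised: P_X = Y_obs × 4182 = 1303 kg VSS/d.
Carbonaceous O₂ demand = substrate oxidised − cell-mass equivalent = 4182 − 1.42 × 1303 = 2332 kg O₂/d.

R_O ≈ 2330 kg O₂/d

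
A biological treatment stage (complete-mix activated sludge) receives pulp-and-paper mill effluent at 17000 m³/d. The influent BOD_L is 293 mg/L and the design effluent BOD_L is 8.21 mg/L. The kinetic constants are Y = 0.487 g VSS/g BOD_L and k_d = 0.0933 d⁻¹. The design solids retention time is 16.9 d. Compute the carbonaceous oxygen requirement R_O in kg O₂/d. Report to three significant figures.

R_O ≈ 3540 kg O₂/d

Correct the yield for decay: Y_obs = Y/(1 + k_d θ_c) = 0.487 / (1 + 0.0933 × 16.9) = 0.487 / 2.577 = 0.1890.
Q·(S₀ − S) = 17000 × (293 − 8.21) × 10⁻³ = 4841 kg/d removed.
Biomass synthesised: P_X = Y_obs × 4841 = 915.0 kg VSS/d.
Carbonaceous O₂ demand = substrate oxidised − cell-mass equivalent = 4841 − 1.42 × 915.0 = 3542 kg O₂/d.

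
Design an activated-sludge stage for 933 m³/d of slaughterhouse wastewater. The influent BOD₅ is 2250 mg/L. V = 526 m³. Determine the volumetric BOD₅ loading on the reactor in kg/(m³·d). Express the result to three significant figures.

Applied BOD₅ load per unit volume = Q·S₀/V = (933 × 2250/1000)/526.0 = 3.991 kg BOD₅·m⁻³·d⁻¹.

L_v ≈ 3.99 kg BOD₅/(m³·d)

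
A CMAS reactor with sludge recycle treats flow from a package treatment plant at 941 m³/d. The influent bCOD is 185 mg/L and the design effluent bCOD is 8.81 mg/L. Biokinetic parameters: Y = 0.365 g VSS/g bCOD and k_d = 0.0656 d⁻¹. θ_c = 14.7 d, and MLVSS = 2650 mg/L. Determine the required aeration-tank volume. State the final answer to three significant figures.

V ≈ 171 m³

Rearranging the biomass balance for a CMAS with decay, V = Y·Q·ΔS·θ_c / [X·(1+k_d θ_c)] = 0.365 × 941 × (185 − 8.81) × 14.7 / [2650 × (1 + 0.0656 × 14.7)] = 8.9×10^5 / 5205 = 170.9 m³.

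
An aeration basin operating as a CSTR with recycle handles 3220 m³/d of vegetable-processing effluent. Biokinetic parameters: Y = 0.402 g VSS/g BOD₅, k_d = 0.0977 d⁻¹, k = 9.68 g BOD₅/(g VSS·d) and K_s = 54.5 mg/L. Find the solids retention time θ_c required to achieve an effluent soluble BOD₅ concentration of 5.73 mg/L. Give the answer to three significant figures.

θ_c ≈ 3.67 d

At the target effluent, Y k S/(K_s+S) = 0.402×9.68×5.73/60.23 = 0.3702 d⁻¹.
θ_c = 1/(μ − k_d) = 1/(0.3702 − 0.0977) = 1/0.2725 = 3.670 d.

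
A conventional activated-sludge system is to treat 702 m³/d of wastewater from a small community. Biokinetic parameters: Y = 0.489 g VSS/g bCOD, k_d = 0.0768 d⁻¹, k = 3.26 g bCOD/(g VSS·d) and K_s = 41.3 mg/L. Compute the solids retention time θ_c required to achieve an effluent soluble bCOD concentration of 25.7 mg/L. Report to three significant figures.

θ_c ≈ 1.87 d

Specific growth rate at S = 25.7 mg/L: μ = YkS/(K_s+S) = 0.489·3.26·25.7/(41.3+25.7) = 0.6115 d⁻¹.
Then 1/θ_c = μ − k_d = 0.6115 − 0.0768 = 0.5347 d⁻¹, giving θ_c = 1.870 d.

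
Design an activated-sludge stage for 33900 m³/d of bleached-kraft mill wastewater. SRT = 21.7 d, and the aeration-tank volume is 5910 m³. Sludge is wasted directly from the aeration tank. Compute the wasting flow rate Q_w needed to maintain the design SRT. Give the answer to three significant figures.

Q_w ≈ 272 m³/d

For wasting at MLVSS concentration, Q_w = V/θ_c = 5910/21.7 = 272.4 m³/d.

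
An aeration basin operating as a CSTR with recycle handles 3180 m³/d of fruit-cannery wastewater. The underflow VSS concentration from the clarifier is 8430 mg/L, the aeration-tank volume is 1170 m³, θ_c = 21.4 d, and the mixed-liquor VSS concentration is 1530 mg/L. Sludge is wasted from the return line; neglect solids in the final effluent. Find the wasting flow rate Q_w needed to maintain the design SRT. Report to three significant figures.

Q_w ≈ 9.92 m³/d

θ_c = V·X/(Q_w·X_r) when wasting from the recycle, so Q_w = V·X/(θ_c·X_r) = 1170 × 1530 / (21.4 × 8430) = 9.923 m³/d.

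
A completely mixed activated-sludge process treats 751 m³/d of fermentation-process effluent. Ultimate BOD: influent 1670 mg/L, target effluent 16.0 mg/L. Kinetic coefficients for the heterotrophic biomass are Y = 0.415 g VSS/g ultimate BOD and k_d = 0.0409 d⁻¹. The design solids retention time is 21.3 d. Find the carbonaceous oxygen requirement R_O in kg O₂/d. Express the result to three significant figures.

R_O ≈ 851 kg O₂/d

The observed yield is Y_obs = Y/(1 + k_d·θ_c) = 0.415 / (1 + 0.0409 × 21.3) = 0.415 / 1.871 = 0.2218 g VSS per g ultimate BOD removed.
Q·(S₀ − S) = 751 × (1670 − 16.0) × 10⁻³ = 1242 kg/d removed.
Biomass synthesised: P_X = Y_obs × 1242 = 275.5 kg VSS/d.
Carbonaceous O₂ demand = substrate oxidised − cell-mass equivalent = 1242 − 1.42 × 275.5 = 851.0 kg O₂/d.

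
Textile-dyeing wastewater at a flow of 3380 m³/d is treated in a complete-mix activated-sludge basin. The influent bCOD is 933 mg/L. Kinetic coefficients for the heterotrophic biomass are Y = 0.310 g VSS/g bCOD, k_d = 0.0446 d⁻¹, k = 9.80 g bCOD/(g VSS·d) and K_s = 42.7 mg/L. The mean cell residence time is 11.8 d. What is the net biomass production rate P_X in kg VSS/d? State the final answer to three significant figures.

P_X ≈ 639 kg VSS/d

For a completely mixed reactor with recycle the Lawrence–McCarty relation gives S = K_s·(1 + k_d·θ_c) / [θ_c·(Y·k − k_d) − 1] = 42.7 × (1 + 0.0446 × 11.8) / [11.8 × (0.310 × 9.80 − 0.0446) − 1] = 65.17 / 34.32 = 1.899 mg/L.
Y_obs = Y / (1 + k_d θ_c) = 0.310 / (1 + 0.0446 × 11.8) = 0.310 / 1.526 = 0.2031.
Mass of bCOD removed per day: Q(S₀ − S) = 3380 × 931.1 g/m³ = 3147 kg/d.
P_X = Y_obs · Q(S₀ − S) = 0.2031 × 3147 = 639.2 kg VSS/d.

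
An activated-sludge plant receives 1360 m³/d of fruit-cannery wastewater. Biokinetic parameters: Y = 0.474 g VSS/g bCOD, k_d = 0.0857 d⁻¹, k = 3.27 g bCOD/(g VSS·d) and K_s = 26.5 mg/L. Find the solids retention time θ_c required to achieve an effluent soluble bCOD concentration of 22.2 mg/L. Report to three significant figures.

Specific growth rate at S = 22.2 mg/L: μ = YkS/(K_s+S) = 0.474·3.27·22.2/(26.5+22.2) = 0.7066 d⁻¹.
1/θ_c = 0.7066 − 0.0857 = 0.6209 d⁻¹, so θ_c = 1.611 d.

θ_c ≈ 1.61 d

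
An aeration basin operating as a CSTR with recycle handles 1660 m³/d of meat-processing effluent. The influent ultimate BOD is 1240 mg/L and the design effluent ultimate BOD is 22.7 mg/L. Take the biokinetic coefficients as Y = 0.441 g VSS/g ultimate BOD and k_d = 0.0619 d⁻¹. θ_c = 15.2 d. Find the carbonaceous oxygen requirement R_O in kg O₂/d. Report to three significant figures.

R_O ≈ 1370 kg O₂/d

Correct the yield for decay: Y_obs = Y/(1 + k_d θ_c) = 0.441 / (1 + 0.0619 × 15.2) = 0.441 / 1.941 = 0.2272.
Substrate removed = Q·(S₀ − S) = 1660 m³/d × (1240 − 22.7) g/m³ = 2.02×10^6 g/d = 2021 kg/d.
Net sludge production P_X = 0.2272 × 2021 = 459.1 kg VSS/d.
R_O = Q·(S₀ − S) − 1.42·P_X = 2021 − 1.42 × 459.1 = 1369 kg O₂/d.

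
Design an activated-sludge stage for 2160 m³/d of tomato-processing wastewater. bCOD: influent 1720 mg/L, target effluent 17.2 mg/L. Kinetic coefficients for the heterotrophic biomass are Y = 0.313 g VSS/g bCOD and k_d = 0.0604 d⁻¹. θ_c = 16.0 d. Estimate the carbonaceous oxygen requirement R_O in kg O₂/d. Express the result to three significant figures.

Observed yield with endogenous decay: Y_obs = Y / (1 + k_d·θ_c) = 0.313 / (1 + 0.0604 × 16.0) = 0.313 / 1.966 = 0.1592 g VSS/g bCOD.
Q·(S₀ − S) = 2160 × (1720 − 17.2) × 10⁻³ = 3678 kg/d removed.
Net sludge production P_X = 0.1592 × 3678 = 585.5 kg VSS/d.
Carbonaceous O₂ demand = substrate oxidised − cell-mass equivalent = 3678 − 1.42 × 585.5 = 2847 kg O₂/d.

R_O ≈ 2850 kg O₂/d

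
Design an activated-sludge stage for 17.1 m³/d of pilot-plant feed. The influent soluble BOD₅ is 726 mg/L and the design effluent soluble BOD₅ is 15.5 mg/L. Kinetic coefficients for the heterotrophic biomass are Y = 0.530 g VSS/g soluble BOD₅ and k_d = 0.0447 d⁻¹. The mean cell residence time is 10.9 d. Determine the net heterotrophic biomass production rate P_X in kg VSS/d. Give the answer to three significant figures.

Observed yield with endogenous decay: Y_obs = Y / (1 + k_d·θ_c) = 0.530 / (1 + 0.0447 × 10.9) = 0.530 / 1.487 = 0.3564 g VSS/g soluble BOD₅.
Substrate removed = Q·(S₀ − S) = 17.1 m³/d × (726 − 15.5) g/m³ = 1.21×10^4 g/d = 12.15 kg/d.
Net biomass production P_X = Y_obs × Q·(S₀ − S) = 0.3564 × 12.15 = 4.330 kg VSS/d.

P_X ≈ 4.33 kg VSS/d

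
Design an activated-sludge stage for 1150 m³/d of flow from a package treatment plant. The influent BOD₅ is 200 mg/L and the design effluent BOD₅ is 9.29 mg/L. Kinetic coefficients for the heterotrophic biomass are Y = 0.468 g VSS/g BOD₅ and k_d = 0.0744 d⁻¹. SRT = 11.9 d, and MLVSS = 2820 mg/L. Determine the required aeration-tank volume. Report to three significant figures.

Rearranging the biomass balance for a CMAS with decay, V = Y·Q·ΔS·θ_c / [X·(1+k_d θ_c)] = 0.468 × 1150 × (200 − 9.29) × 11.9 / [2820 × (1 + 0.0744 × 11.9)] = 1.22×10^6 / 5317 = 229.7 m³.

V ≈ 230 m³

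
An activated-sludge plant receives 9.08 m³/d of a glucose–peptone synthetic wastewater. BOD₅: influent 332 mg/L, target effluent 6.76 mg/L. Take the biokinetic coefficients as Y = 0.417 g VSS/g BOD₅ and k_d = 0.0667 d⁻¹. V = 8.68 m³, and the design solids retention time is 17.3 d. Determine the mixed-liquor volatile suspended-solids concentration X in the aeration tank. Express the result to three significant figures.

X ≈ 1140 mg/L

From V·X·(1 + k_d·θ_c) = Y·Q·(S₀ − S)·θ_c: X = 0.417 × 9.08 × (332 − 6.76) × 17.3 / [8.68 × (1 + 0.0667 × 17.3)] = 1140 mg/L.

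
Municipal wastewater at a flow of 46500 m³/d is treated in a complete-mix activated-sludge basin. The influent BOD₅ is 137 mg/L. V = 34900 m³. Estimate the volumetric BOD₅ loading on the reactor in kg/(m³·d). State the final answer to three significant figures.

L_v ≈ 0.183 kg BOD₅/(m³·d)

Applied BOD₅ load per unit volume = Q·S₀/V = (46500 × 137/1000)/34900 = 0.1825 kg BOD₅·m⁻³·d⁻¹.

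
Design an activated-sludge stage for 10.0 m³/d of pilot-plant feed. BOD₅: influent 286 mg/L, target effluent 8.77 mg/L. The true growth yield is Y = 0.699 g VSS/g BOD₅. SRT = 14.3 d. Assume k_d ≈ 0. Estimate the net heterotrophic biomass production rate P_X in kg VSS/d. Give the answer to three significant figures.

With endogenous decay neglected, the observed yield equals the true yield: Y_obs = Y = 0.699 g VSS/g BOD₅.
Q·(S₀ − S) = 10.0 × (286 − 8.77) × 10⁻³ = 2.772 kg/d removed.
So the net sludge growth is P_X = 0.6990 × 2.772 = 1.938 kg VSS/d.

P_X ≈ 1.94 kg VSS/d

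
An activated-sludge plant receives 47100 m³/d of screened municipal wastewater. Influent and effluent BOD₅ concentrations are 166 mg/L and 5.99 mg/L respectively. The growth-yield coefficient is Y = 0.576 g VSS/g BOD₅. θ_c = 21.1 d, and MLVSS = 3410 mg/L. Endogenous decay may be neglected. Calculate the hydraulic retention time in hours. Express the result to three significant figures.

V·X = Y·Q·ΔS·θ_c gives V = 0.576 × 47100 × (166 − 5.99) × 21.1 / 3410 = 26861 m³.
HRT = V/Q = 26861 m³ / 47100 m³·d⁻¹ = 0.5703 d × 24 = 13.69 h.

τ ≈ 13.7 h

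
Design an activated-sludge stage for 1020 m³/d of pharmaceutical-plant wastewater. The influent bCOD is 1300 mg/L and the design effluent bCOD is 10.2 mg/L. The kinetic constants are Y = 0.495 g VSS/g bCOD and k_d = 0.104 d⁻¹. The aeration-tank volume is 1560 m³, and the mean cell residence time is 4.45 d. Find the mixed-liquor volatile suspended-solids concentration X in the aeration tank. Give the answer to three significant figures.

X = Y·Q·ΔS·θ_c / [V·(1 + k_d θ_c)] = 0.495 × 1020 × (1300 − 10.2) × 4.45 / [1560 × (1 + 0.104 × 4.45)] = 1270 mg/L.

X ≈ 1270 mg/L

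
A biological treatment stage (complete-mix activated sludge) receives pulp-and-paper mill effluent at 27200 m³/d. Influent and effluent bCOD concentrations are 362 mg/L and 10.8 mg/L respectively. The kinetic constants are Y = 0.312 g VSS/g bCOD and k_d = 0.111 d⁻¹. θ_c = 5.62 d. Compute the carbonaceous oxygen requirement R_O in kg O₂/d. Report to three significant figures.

R_O ≈ 6950 kg O₂/d

Observed yield with endogenous decay: Y_obs = Y / (1 + k_d·θ_c) = 0.312 / (1 + 0.111 × 5.62) = 0.312 / 1.624 = 0.1921 g VSS/g bCOD.
ΔS = 362 − 10.8 = 351.2 mg/L, so the substrate removal rate is 27200 × 351.2/1000 = 9553 kg bCOD/d.
Biomass synthesised: P_X = Y_obs × 9553 = 1835 kg VSS/d.
R_O = Q·ΔS − 1.42 P_X = 9553 − 2606 = 6946 kg O₂/d.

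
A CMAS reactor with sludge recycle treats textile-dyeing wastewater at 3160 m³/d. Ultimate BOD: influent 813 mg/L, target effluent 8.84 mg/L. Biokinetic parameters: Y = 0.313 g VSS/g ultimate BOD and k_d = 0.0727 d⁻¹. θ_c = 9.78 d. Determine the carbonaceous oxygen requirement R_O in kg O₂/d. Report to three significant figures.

Correct the yield for decay: Y_obs = Y/(1 + k_d θ_c) = 0.313 / (1 + 0.0727 × 9.78) = 0.313 / 1.711 = 0.1829.
Mass of ultimate BOD removed per day: Q(S₀ − S) = 3160 × 804.2 g/m³ = 2541 kg/d.
Net sludge production P_X = 0.1829 × 2541 = 464.9 kg VSS/d.
Carbonaceous O₂ demand = substrate oxidised − cell-mass equivalent = 2541 − 1.42 × 464.9 = 1881 kg O₂/d.

R_O ≈ 1880 kg O₂/d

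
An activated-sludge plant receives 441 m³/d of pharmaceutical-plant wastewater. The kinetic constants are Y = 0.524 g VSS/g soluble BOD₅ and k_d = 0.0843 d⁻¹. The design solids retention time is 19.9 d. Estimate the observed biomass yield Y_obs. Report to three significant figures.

Y_obs = Y / (1 + k_d θ_c) = 0.524 / (1 + 0.0843 × 19.9) = 0.524 / 2.678 = 0.1957.

Y_obs ≈ 0.196 g VSS/g soluble BOD₅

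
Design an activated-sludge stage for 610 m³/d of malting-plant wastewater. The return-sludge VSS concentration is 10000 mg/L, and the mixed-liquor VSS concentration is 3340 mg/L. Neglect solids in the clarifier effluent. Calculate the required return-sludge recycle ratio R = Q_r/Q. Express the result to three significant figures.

R ≈ 0.502

Mass balance around the secondary clarifier (neglecting effluent solids): R = X / (X_r − X) = 3340 / (10000 − 3340) = 0.5015.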